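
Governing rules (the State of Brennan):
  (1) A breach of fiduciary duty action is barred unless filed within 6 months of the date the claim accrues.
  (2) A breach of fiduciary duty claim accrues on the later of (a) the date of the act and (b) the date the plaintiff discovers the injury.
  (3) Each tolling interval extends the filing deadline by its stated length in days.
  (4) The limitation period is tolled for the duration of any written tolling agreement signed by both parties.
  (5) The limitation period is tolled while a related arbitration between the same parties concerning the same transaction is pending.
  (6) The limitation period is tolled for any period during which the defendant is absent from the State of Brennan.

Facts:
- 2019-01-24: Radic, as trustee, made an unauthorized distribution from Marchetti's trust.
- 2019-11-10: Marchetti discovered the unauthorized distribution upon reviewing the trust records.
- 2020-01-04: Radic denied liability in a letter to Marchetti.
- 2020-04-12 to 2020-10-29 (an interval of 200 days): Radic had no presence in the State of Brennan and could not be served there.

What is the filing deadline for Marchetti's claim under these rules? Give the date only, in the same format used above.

2020-11-26

The claim accrued on 2019-11-10 — the later of the 2019-01-24 act and the 2019-11-10 discovery.
6 months from 2019-11-10 is 2020-05-10.
The period was tolled for 200 days by the defendant's absence from the jurisdiction (2020-04-12 to 2020-10-29), pushing the deadline to 2020-11-26.
None of the other events listed affects the running of the period under the stated rules.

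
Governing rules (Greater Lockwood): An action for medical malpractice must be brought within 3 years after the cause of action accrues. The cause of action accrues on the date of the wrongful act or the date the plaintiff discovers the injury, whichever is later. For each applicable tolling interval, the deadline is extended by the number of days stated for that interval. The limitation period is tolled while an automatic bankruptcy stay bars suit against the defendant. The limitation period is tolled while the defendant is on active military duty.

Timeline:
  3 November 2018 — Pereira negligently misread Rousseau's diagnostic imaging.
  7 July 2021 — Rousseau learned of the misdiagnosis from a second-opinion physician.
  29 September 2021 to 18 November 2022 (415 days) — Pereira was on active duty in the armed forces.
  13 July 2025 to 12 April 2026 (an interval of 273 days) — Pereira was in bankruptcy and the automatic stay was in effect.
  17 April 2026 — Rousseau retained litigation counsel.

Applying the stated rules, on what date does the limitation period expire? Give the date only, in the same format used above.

Taking the later of the act (3 November 2018) and discovery (7 July 2021), the claim accrued on 7 July 2021.
3 years from 7 July 2021 is 7 July 2024.
Because the defendant's active military service ran from 29 September 2021 to 18 November 2022, the deadline is extended by 415 days to 26 August 2025.
The automatic bankruptcy stay from 13 July 2025 to 12 April 2026 tolled the period for 273 days, extending the deadline to 26 May 2026.
Nothing else in the chronology tolls or restarts the period.

26 May 2026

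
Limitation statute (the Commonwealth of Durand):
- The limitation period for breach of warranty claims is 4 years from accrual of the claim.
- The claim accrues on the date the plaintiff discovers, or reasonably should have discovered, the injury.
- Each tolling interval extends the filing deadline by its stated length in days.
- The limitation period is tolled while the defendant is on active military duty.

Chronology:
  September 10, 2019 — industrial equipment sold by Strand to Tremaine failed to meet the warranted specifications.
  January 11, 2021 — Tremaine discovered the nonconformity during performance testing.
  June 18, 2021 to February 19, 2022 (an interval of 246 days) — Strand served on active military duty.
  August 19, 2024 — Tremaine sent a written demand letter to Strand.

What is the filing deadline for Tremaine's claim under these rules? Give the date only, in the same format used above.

Under the discovery rule, the claim accrued on January 11, 2021, when Tremaine discovered the injury — not on the September 10, 2019 date of the underlying act.
Adding the 4 years base period to January 11, 2021 gives a deadline of January 11, 2025, before any tolling.
The defendant's active military service from June 18, 2021 to February 19, 2022 tolled the period for 246 days, extending the deadline to September 14, 2025.
Nothing else in the chronology tolls or restarts the period.

September 14, 2025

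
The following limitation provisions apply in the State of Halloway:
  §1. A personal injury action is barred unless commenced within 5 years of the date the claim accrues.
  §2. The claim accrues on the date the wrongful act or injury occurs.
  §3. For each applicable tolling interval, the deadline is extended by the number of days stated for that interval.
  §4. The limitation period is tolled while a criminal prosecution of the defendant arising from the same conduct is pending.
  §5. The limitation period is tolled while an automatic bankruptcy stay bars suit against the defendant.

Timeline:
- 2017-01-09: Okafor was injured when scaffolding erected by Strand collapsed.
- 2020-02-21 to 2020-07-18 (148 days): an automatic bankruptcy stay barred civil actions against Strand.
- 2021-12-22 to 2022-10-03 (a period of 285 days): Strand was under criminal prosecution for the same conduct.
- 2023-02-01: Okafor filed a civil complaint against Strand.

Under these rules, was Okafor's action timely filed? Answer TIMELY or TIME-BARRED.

TIMELY

The limitation period began to run on 2017-01-09.
Adding the 5 years base period to 2017-01-09 gives a deadline of 2022-01-09, before any tolling.
Because the automatic bankruptcy stay ran from 2020-02-21 to 2020-07-18, the deadline is extended by 148 days to 2022-06-06.
The pending criminal prosecution from 2021-12-22 to 2022-10-03 tolled the period for 285 days, extending the deadline to 2023-03-18.
Filing on 2023-02-01 beat the 2023-03-18 deadline — the action is timely.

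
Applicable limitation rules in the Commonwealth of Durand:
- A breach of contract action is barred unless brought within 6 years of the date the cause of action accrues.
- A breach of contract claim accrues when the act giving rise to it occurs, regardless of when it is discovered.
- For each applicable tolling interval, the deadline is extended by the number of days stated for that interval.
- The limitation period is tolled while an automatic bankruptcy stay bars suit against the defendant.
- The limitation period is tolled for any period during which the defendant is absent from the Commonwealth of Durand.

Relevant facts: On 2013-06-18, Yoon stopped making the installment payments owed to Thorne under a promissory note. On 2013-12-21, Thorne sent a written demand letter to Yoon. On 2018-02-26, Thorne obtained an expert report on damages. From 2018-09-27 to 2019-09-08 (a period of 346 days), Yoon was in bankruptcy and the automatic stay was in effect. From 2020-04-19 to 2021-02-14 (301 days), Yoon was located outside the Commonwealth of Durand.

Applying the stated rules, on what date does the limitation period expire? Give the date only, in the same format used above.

2021-03-26

The cause of action accrued on 2013-06-18, the date of the act.
The untolled deadline — 6 years after 2013-06-18 — is 2019-06-18.
The automatic bankruptcy stay from 2018-09-27 to 2019-09-08 tolled the period for 346 days, extending the deadline to 2020-05-29.
Because the defendant's absence from the jurisdiction ran from 2020-04-19 to 2021-02-14, the deadline is extended by 301 days to 2021-03-26.
None of the other events listed affects the running of the period under the stated rules.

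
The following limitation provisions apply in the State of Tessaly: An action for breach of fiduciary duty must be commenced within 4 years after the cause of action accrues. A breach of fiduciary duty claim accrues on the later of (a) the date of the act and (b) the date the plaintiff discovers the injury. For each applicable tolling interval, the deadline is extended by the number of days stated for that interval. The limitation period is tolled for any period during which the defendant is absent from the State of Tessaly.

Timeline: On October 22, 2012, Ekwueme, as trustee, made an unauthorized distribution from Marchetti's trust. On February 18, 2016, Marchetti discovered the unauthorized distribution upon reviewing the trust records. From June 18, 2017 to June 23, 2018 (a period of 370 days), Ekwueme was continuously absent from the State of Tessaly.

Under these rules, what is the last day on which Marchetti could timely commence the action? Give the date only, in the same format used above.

February 22, 2021

Taking the later of the act (October 22, 2012) and discovery (February 18, 2016), the claim accrued on February 18, 2016.
Adding the 4 years base period to February 18, 2016 gives a deadline of February 18, 2020, before any tolling.
The defendant's absence from the jurisdiction from June 18, 2017 to June 23, 2018 tolled the period for 370 days, extending the deadline to February 22, 2021.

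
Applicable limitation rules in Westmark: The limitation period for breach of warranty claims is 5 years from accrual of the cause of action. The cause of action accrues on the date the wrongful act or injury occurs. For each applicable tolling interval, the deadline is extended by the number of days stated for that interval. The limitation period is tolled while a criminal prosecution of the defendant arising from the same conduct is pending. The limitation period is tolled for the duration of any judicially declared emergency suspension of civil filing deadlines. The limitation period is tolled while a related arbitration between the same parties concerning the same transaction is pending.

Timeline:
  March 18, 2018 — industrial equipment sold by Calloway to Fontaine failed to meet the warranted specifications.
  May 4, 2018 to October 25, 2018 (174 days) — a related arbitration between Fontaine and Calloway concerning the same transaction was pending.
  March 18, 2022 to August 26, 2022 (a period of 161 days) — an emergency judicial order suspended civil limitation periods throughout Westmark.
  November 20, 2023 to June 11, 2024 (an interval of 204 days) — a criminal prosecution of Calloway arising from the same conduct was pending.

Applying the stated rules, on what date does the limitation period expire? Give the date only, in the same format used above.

The claim accrued on March 18, 2018, when the wrongful act occurred.
Adding the 5 years base period to March 18, 2018 gives a deadline of March 18, 2023, before any tolling.
The period was tolled for 174 days by the pending related arbitration (May 4, 2018 to October 25, 2018), pushing the deadline to September 8, 2023.
The emergency suspension of filing deadlines from March 18, 2022 to August 26, 2022 tolled the period for 161 days, extending the deadline to February 16, 2024.
The period was tolled for 204 days by the pending criminal prosecution (November 20, 2023 to June 11, 2024), pushing the deadline to September 7, 2024.

September 7, 2024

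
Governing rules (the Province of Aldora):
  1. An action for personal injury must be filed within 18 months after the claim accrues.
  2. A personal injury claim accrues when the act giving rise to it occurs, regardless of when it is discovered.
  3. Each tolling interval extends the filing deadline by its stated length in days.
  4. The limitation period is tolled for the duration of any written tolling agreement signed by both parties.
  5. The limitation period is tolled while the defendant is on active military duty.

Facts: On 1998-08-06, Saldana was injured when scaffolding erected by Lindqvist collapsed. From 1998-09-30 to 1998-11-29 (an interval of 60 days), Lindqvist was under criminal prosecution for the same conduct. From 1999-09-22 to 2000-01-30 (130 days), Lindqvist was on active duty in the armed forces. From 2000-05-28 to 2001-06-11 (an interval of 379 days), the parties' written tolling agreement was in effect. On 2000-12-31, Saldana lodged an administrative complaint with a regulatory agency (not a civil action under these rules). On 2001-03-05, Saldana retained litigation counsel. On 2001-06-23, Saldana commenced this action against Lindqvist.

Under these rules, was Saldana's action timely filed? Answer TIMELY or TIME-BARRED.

The limitation period began to run on 1998-08-06.
Adding the 18 months base period to 1998-08-06 gives a deadline of 2000-02-06, before any tolling.
The defendant's active military service from 1999-09-22 to 2000-01-30 tolled the period for 130 days, extending the deadline to 2000-06-15.
The period was tolled for 379 days by the written tolling agreement (2000-05-28 to 2001-06-11), pushing the deadline to 2001-06-29.
Although a criminal prosecution ran from 1998-09-30 to 1998-11-29, the stated rules do not make that a tolling event, so it is disregarded.
The other events in the timeline have no effect on the limitation period under the stated rules.
Saldana filed on 2001-06-23, before the 2001-06-29 deadline, so the action is timely.

TIMELY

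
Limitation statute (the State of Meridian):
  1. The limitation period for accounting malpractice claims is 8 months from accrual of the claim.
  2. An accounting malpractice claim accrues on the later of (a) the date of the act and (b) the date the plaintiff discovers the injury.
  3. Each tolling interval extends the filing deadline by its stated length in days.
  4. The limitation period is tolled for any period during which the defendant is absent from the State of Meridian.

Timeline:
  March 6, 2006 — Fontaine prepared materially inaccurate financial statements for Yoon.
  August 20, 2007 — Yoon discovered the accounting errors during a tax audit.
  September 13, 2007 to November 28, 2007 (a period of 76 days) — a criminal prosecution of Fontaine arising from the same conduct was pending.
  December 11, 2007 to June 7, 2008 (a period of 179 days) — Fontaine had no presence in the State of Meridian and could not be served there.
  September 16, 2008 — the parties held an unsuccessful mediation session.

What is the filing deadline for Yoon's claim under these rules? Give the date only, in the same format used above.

October 16, 2008

Taking the later of the act (March 6, 2006) and discovery (August 20, 2007), the claim accrued on August 20, 2007.
Adding the 8 months base period to August 20, 2007 gives a deadline of April 20, 2008, before any tolling.
The defendant's absence from the jurisdiction from December 11, 2007 to June 7, 2008 tolled the period for 179 days, extending the deadline to October 16, 2008.
The pending criminal prosecution from September 13, 2007 to November 28, 2007 does not toll the period, because no stated rule makes a criminal prosecution a tolling event.
The other events in the timeline have no effect on the limitation period under the stated rules.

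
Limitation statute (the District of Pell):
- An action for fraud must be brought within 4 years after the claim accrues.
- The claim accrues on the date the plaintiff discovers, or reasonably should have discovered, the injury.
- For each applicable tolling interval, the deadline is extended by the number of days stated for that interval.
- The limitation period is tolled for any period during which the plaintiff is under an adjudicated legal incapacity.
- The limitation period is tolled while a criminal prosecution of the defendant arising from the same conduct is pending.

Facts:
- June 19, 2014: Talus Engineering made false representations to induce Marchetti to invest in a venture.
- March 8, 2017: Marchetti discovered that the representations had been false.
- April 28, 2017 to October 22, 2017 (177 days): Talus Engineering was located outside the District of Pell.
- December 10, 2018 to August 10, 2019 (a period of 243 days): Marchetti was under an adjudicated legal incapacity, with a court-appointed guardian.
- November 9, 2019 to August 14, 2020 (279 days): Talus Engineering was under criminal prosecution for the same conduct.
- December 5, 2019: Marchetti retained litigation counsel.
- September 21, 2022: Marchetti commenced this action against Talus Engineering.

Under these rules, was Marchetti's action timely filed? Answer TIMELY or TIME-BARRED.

TIME-BARRED

The claim did not accrue until Marchetti discovered the injury on March 8, 2017; the June 19, 2014 act date does not start the clock under the stated rule.
Adding the 4 years base period to March 8, 2017 gives a deadline of March 8, 2021, before any tolling.
The period was tolled for 243 days by the plaintiff's legal incapacity (December 10, 2018 to August 10, 2019), pushing the deadline to November 6, 2021.
The period was tolled for 279 days by the pending criminal prosecution (November 9, 2019 to August 14, 2020), pushing the deadline to August 12, 2022.
No stated provision tolls the period for the defendant's absence, so the interval from April 28, 2017 to October 22, 2017 has no effect on the deadline.
Nothing else in the chronology tolls or restarts the period.
Marchetti filed on September 21, 2022, after the August 12, 2022 deadline, so the action is time-barred.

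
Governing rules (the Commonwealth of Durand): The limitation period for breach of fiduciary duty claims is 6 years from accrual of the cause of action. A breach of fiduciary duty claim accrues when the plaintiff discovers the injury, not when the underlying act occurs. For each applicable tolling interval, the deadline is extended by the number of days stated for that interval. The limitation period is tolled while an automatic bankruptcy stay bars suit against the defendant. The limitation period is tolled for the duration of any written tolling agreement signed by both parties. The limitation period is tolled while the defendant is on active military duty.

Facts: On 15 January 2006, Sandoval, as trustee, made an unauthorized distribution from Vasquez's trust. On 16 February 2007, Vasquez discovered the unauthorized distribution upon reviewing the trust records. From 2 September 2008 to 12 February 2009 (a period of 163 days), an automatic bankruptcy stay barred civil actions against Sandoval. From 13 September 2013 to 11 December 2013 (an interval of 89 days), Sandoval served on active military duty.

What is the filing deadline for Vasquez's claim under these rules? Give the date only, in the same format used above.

29 July 2013

Accrual is tied to discovery, so the period began on 16 February 2007 rather than on 15 January 2006 when the act occurred.
Adding the 6 years base period to 16 February 2007 gives a deadline of 16 February 2013, before any tolling.
The period was tolled for 163 days by the automatic bankruptcy stay (2 September 2008 to 12 February 2009), pushing the deadline to 29 July 2013.
The defendant's active military service from 13 September 2013 to 11 December 2013 began after the period had already run on 29 July 2013, so it has no tolling effect.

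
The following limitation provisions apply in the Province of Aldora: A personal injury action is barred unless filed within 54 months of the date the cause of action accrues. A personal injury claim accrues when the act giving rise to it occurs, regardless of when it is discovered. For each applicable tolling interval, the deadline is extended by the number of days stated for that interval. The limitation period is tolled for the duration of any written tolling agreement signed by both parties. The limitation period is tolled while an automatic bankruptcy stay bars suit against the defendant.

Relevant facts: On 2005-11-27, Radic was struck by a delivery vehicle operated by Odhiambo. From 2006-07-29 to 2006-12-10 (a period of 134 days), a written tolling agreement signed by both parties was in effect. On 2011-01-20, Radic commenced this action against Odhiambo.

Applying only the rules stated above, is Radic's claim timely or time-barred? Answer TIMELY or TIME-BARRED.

TIME-BARRED

The limitation period began to run on 2005-11-27.
Adding the 54 months base period to 2005-11-27 gives a deadline of 2010-05-27, before any tolling.
The period was tolled for 134 days by the written tolling agreement (2006-07-29 to 2006-12-10), pushing the deadline to 2010-10-08.
Filing on 2011-01-20 missed the 2010-10-08 deadline — the action is time-barred.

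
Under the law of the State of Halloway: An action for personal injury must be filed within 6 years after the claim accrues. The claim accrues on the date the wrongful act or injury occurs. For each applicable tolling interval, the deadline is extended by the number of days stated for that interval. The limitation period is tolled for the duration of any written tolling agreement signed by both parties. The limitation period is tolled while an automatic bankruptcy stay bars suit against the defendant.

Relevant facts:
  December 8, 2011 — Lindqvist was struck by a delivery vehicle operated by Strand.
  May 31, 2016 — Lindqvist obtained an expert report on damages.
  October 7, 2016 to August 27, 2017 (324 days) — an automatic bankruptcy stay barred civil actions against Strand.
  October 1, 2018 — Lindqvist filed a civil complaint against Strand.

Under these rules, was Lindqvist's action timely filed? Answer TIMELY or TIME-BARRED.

The limitation period began to run on December 8, 2011.
6 years from December 8, 2011 is December 8, 2017.
The period was tolled for 324 days by the automatic bankruptcy stay (October 7, 2016 to August 27, 2017), pushing the deadline to October 28, 2018.
None of the other events listed affects the running of the period under the stated rules.
Filing on October 1, 2018 beat the October 28, 2018 deadline — the action is timely.

TIMELY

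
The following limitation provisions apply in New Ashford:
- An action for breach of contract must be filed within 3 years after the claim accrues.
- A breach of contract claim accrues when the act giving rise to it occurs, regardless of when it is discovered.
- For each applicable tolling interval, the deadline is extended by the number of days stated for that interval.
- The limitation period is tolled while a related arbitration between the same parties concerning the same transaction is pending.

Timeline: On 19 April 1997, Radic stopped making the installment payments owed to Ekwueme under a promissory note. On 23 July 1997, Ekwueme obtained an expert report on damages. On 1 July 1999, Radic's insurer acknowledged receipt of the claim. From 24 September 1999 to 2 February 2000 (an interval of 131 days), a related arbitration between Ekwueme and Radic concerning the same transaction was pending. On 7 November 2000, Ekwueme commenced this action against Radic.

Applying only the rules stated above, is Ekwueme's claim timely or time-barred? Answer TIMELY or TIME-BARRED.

TIME-BARRED

The limitation period began to run on 19 April 1997.
The untolled deadline — 3 years after 19 April 1997 — is 19 April 2000.
The period was tolled for 131 days by the pending related arbitration (24 September 1999 to 2 February 2000), pushing the deadline to 28 August 2000.
Nothing else in the chronology tolls or restarts the period.
The 7 November 2000 filing falls after the 28 August 2000 deadline; the claim is time-barred.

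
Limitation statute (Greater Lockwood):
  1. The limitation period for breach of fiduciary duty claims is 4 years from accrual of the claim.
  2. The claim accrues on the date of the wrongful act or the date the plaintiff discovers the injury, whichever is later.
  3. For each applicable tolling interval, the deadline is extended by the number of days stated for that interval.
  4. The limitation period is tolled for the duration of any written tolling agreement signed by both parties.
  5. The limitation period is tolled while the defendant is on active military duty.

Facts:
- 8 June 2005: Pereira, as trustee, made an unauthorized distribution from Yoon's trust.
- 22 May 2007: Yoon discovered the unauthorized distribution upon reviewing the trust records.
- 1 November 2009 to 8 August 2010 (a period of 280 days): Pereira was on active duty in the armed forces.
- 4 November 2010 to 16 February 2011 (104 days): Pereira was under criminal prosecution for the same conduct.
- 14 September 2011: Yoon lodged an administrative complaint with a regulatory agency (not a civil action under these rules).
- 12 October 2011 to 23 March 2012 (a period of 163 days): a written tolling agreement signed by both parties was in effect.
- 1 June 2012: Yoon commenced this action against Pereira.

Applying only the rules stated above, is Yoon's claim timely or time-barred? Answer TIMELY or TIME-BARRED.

Taking the later of the act (8 June 2005) and discovery (22 May 2007), the claim accrued on 22 May 2007.
4 years from 22 May 2007 is 22 May 2011.
Because the defendant's active military service ran from 1 November 2009 to 8 August 2010, the deadline is extended by 280 days to 26 February 2012.
The written tolling agreement from 12 October 2011 to 23 March 2012 tolled the period for 163 days, extending the deadline to 7 August 2012.
No stated provision tolls the period for a criminal prosecution, so the interval from 4 November 2010 to 16 February 2011 has no effect on the deadline.
None of the other events listed affects the running of the period under the stated rules.
Filing on 1 June 2012 beat the 7 August 2012 deadline — the action is timely.

TIMELY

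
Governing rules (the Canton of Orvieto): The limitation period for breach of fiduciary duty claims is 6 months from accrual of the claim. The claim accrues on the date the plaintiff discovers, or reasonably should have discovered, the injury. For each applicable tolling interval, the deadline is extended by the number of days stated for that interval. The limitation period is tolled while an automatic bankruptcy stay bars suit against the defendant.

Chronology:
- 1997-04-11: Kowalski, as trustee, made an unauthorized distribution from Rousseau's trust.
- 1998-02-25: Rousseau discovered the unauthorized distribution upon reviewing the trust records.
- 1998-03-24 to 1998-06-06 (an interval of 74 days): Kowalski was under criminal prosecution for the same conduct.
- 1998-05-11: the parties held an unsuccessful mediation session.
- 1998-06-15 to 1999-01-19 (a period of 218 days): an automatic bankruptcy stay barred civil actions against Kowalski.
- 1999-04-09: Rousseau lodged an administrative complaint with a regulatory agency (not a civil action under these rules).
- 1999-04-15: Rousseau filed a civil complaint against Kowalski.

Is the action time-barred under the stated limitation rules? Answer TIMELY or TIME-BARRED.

TIME-BARRED

Accrual is tied to discovery, so the period began on 1998-02-25 rather than on 1997-04-11 when the act occurred.
6 months from 1998-02-25 is 1998-08-25.
The period was tolled for 218 days by the automatic bankruptcy stay (1998-06-15 to 1999-01-19), pushing the deadline to 1999-03-31.
The pending criminal prosecution from 1998-03-24 to 1998-06-06 does not toll the period, because no stated rule makes a criminal prosecution a tolling event.
None of the other events listed affects the running of the period under the stated rules.
Rousseau filed on 1999-04-15, after the 1999-03-31 deadline, so the action is time-barred.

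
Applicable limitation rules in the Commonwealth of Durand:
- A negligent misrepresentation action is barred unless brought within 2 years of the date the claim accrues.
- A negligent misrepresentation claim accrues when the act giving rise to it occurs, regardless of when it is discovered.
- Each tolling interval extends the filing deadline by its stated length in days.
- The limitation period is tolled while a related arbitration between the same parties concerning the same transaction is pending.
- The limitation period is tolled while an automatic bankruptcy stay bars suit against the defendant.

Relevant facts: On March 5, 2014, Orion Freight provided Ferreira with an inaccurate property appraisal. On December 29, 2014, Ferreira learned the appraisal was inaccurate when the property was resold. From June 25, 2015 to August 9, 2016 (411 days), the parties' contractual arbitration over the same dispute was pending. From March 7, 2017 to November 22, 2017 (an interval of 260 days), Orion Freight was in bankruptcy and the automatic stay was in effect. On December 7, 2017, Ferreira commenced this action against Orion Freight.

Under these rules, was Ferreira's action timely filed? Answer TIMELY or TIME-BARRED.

TIMELY

The claim accrued on March 5, 2014, when the wrongful act occurred; under the stated occurrence rule the December 29, 2014 discovery does not delay accrual.
2 years from March 5, 2014 is March 5, 2016.
The period was tolled for 411 days by the pending related arbitration (June 25, 2015 to August 9, 2016), pushing the deadline to April 20, 2017.
Because the automatic bankruptcy stay ran from March 7, 2017 to November 22, 2017, the deadline is extended by 260 days to January 5, 2018.
The December 7, 2017 filing precedes the January 5, 2018 deadline; the claim is timely.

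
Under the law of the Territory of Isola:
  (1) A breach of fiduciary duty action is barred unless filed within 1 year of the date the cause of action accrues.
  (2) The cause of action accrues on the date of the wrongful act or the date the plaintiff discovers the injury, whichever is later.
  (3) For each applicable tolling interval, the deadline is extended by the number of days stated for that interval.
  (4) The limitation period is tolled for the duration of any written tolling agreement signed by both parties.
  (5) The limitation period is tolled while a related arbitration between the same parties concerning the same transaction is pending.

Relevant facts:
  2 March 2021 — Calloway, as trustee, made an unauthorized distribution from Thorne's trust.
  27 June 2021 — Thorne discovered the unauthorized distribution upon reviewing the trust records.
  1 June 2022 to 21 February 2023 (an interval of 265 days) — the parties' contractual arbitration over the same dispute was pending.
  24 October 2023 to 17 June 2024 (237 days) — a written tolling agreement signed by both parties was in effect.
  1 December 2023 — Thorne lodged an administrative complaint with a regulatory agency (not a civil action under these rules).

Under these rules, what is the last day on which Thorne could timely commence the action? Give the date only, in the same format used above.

The claim accrued on 27 June 2021 — the later of the 2 March 2021 act and the 27 June 2021 discovery.
Adding the 1 year base period to 27 June 2021 gives a deadline of 27 June 2022, before any tolling.
The pending related arbitration from 1 June 2022 to 21 February 2023 tolled the period for 265 days, extending the deadline to 19 March 2023.
The written tolling agreement from 24 October 2023 to 17 June 2024 began after the period had already run on 19 March 2023, so it has no tolling effect.
Nothing else in the chronology tolls or restarts the period.

19 March 2023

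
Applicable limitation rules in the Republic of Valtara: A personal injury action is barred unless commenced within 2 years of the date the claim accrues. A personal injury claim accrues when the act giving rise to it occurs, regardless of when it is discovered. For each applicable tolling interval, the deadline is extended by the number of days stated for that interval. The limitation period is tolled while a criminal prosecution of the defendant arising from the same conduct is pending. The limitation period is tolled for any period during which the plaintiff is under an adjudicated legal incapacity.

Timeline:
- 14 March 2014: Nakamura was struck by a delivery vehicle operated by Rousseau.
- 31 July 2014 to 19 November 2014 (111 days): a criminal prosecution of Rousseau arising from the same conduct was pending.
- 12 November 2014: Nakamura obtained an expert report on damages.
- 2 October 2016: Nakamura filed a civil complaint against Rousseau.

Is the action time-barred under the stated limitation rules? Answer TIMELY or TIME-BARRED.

The limitation period began to run on 14 March 2014.
The untolled deadline — 2 years after 14 March 2014 — is 14 March 2016.
The period was tolled for 111 days by the pending criminal prosecution (31 July 2014 to 19 November 2014), pushing the deadline to 3 July 2016.
Nothing else in the chronology tolls or restarts the period.
The 2 October 2016 filing falls after the 3 July 2016 deadline; the claim is time-barred.

TIME-BARRED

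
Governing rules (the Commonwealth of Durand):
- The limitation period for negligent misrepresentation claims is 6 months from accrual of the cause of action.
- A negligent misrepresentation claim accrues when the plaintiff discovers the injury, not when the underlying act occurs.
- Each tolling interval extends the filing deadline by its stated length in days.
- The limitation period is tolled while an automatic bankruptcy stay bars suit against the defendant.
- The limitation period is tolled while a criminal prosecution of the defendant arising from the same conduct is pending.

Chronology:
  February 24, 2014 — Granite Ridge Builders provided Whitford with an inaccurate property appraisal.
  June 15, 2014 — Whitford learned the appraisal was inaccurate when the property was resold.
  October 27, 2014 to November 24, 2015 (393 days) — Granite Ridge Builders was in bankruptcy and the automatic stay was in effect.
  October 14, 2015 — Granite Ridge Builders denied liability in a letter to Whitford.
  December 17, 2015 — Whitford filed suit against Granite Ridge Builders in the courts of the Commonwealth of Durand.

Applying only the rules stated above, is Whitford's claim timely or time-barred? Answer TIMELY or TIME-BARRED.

TIMELY

Under the discovery rule, the claim accrued on June 15, 2014, when Whitford discovered the injury — not on the February 24, 2014 date of the underlying act.
The untolled deadline — 6 months after June 15, 2014 — is December 15, 2014.
The period was tolled for 393 days by the automatic bankruptcy stay (October 27, 2014 to November 24, 2015), pushing the deadline to January 12, 2016.
The other events in the timeline have no effect on the limitation period under the stated rules.
Whitford filed on December 17, 2015, before the January 12, 2016 deadline, so the action is timely.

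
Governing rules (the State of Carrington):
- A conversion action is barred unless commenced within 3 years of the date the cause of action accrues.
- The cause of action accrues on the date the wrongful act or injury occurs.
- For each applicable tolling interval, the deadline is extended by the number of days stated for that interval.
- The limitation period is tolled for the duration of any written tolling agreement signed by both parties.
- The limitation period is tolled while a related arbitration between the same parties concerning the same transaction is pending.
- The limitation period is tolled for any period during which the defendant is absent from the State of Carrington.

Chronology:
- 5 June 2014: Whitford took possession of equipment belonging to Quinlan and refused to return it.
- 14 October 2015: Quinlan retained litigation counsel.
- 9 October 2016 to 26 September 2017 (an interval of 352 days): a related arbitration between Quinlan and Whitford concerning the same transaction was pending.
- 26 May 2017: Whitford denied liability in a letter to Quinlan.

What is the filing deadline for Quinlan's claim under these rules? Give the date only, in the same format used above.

The claim accrued on 5 June 2014, when the wrongful act occurred.
The untolled deadline — 3 years after 5 June 2014 — is 5 June 2017.
The pending related arbitration from 9 October 2016 to 26 September 2017 tolled the period for 352 days, extending the deadline to 23 May 2018.
The other events in the timeline have no effect on the limitation period under the stated rules.

23 May 2018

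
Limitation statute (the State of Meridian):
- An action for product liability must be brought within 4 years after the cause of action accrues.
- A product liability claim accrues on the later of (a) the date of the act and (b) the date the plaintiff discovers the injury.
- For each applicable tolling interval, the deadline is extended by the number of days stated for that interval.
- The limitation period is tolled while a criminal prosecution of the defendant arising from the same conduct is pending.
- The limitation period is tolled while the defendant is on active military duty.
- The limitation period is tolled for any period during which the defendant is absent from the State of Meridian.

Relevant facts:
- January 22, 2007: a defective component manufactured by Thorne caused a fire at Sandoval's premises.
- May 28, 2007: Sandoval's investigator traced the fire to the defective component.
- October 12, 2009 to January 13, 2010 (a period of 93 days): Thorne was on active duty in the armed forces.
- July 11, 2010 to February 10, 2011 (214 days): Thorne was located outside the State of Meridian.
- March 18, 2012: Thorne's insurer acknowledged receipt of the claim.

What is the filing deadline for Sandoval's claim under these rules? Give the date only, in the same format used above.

Because discovery on May 28, 2007 post-dates the January 22, 2007 act, accrual under the later-of rule falls on May 28, 2007.
4 years from May 28, 2007 is May 28, 2011.
The period was tolled for 93 days by the defendant's active military service (October 12, 2009 to January 13, 2010), pushing the deadline to August 29, 2011.
The defendant's absence from the jurisdiction from July 11, 2010 to February 10, 2011 tolled the period for 214 days, extending the deadline to March 30, 2012.
The other events in the timeline have no effect on the limitation period under the stated rules.

March 30, 2012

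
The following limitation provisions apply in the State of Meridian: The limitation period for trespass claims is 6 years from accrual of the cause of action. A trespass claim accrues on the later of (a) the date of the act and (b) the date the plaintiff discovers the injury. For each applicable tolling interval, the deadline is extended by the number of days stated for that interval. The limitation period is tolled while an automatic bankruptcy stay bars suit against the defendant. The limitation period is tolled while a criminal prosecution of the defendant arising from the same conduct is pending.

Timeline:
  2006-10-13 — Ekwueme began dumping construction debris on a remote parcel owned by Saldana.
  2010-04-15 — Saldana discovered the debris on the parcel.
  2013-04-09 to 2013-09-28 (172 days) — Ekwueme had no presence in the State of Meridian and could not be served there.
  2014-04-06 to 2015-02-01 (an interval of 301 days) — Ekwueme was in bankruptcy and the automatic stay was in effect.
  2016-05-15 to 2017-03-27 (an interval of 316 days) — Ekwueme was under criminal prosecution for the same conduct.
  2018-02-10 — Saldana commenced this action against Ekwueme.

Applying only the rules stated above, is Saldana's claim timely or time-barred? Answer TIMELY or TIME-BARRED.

TIME-BARRED

Because discovery on 2010-04-15 post-dates the 2006-10-13 act, accrual under the later-of rule falls on 2010-04-15.
The untolled deadline — 6 years after 2010-04-15 — is 2016-04-15.
The automatic bankruptcy stay from 2014-04-06 to 2015-02-01 tolled the period for 301 days, extending the deadline to 2017-02-10.
The pending criminal prosecution from 2016-05-15 to 2017-03-27 tolled the period for 316 days, extending the deadline to 2017-12-23.
No stated provision tolls the period for the defendant's absence, so the interval from 2013-04-09 to 2013-09-28 has no effect on the deadline.
Saldana filed on 2018-02-10, after the 2017-12-23 deadline, so the action is time-barred.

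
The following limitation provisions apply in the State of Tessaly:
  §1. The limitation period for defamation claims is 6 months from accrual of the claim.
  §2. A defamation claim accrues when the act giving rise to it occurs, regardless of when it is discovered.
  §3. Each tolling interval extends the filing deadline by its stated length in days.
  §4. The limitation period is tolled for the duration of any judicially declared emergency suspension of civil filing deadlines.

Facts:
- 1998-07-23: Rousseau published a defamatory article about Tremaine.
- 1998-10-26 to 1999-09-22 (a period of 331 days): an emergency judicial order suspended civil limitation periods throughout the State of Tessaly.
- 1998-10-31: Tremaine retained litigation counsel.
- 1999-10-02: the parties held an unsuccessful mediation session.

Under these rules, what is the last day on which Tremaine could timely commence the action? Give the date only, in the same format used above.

1999-12-20

The claim accrued on 1998-07-23, the date of the act.
Adding the 6 months base period to 1998-07-23 gives a deadline of 1999-01-23, before any tolling.
Because the emergency suspension of filing deadlines ran from 1998-10-26 to 1999-09-22, the deadline is extended by 331 days to 1999-12-20.
Nothing else in the chronology tolls or restarts the period.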